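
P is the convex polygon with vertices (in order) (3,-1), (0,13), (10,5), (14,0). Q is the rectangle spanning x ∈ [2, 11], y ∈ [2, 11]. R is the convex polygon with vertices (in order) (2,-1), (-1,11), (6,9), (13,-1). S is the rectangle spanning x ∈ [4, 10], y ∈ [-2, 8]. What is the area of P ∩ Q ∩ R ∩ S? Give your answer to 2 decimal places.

The intersection is the polygon with vertices (7.273,7.182), (10,3.286), (10,2), (4,2), (4,8), (6.25,8).
By the shoelace formula its area is 28.04.

28.04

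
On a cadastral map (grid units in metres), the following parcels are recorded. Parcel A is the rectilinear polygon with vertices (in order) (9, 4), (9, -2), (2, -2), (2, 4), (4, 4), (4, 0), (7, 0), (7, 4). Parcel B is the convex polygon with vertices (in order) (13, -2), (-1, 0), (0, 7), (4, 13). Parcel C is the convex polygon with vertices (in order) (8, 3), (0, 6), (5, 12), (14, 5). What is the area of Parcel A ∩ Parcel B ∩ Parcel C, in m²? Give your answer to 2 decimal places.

The intersection is the polygon with vertices (7,4), (9,4), (9,3.333), (8,3), (7,3.375).
By the shoelace formula its area is 1.65.

1.65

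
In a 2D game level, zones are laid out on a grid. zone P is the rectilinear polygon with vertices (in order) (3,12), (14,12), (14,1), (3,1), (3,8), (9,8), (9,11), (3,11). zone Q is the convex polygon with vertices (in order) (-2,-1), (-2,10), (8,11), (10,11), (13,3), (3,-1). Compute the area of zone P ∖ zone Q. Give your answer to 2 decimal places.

|zone P| = 103, |zone P∩zone Q| = 65.
|zone P ∖ zone Q| = |zone P| − |zone P∩zone Q| = 103 − 65 = 38.00.

38.00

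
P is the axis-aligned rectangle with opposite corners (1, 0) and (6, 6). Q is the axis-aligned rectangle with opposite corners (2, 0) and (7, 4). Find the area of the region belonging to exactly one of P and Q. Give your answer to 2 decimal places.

|P∩Q|: x∈[2,6], y∈[0,4] → 4·4 = 16.
|P △ Q| = |P| + |Q| − 2·|P∩Q| = 30 + 20 − 32 = 18.00.

18.00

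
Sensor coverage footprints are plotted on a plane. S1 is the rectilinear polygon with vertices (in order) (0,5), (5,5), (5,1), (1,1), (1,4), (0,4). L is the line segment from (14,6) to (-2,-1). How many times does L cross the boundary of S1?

The segment meets the boundary at (2.571,1), (5,2.062).

2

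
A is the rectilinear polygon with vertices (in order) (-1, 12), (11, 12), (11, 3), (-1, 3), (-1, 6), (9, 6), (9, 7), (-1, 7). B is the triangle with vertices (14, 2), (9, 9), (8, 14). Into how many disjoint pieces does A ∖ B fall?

2

A ∖ B splits into 2 disjoint pieces (area 88.3, area 4).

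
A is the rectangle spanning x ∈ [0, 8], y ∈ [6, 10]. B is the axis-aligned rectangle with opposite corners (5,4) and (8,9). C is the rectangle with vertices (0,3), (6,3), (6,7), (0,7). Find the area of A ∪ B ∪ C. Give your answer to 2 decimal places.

54.00

By inclusion–exclusion:
Individual areas: |A| = 32, |B| = 15, |C| = 24.
|A∩B|: x∈[5,8], y∈[6,9] → 3·3 = 9.
|A∩C|: x∈[0,6], y∈[6,7] → 6·1 = 6.
|B∩C|: x∈[5,6], y∈[4,7] → 1·3 = 3.
|A∩B∩C| = 1.
|A ∪ B ∪ C| = 71 − 18 + 1 = 54.00.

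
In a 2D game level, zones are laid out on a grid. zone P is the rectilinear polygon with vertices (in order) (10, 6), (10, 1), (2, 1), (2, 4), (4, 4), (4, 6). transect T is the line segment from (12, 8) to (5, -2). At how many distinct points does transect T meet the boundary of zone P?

2

The segment meets the boundary at (7.1,1), (10,5.143).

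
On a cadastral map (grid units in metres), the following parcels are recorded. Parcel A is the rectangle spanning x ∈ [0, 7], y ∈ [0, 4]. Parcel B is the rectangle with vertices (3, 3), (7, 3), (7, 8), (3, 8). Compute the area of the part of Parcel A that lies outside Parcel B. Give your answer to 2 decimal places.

24.00

|Parcel A∩Parcel B|: x∈[3,7], y∈[3,4] → 4·1 = 4.
|Parcel A| = 28.
|Parcel A ∖ Parcel B| = |Parcel A| − |Parcel A∩Parcel B| = 28 − 4 = 24.00.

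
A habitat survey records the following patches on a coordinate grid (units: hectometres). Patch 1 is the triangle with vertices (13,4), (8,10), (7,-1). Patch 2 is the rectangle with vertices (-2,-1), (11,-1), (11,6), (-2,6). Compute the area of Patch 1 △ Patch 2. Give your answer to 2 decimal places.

83.29

|Patch 1| = 30.5, |Patch 2| = 91, |Patch 1∩Patch 2| = 19.1061.
|Patch 1 △ Patch 2| = |Patch 1| + |Patch 2| − 2·|Patch 1∩Patch 2| = 30.5 + 91 − 38.2121 = 83.29.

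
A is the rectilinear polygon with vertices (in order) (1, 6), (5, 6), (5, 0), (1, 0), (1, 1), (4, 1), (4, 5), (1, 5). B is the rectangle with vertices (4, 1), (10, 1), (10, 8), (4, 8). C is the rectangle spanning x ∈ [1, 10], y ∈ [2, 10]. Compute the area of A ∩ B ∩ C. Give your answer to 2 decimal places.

The intersection is the polygon with vertices (5,2), (4,2), (4,5), (4,6), (5,6).
By the shoelace formula its area is 4.00.

4.00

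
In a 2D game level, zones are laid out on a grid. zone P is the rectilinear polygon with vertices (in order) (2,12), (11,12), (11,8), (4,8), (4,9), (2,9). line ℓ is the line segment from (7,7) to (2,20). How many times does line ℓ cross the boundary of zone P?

The segment meets the boundary at (5.077,12), (6.615,8).

2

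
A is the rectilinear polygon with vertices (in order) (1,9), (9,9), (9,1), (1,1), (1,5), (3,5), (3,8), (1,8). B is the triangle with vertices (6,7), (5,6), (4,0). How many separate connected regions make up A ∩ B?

1

A ∩ B is a single connected region.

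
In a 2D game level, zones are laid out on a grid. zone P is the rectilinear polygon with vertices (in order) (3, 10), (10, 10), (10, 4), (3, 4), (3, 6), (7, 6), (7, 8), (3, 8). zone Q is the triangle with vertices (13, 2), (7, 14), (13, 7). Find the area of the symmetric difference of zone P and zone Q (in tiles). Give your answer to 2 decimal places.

47.00

|zone P| = 34, |zone Q| = 15, |zone P∩zone Q| = 1.
|zone P △ zone Q| = |zone P| + |zone Q| − 2·|zone P∩zone Q| = 34 + 15 − 2 = 47.00.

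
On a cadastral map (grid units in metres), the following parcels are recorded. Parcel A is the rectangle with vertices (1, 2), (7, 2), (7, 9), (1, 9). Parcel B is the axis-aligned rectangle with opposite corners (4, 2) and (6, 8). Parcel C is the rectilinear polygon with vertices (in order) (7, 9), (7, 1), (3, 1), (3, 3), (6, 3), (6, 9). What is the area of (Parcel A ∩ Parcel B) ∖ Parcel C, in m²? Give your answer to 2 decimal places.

|Parcel A ∩ Parcel B| = 12.
|(Parcel A ∩ Parcel B) ∩ Parcel C| = 2.
|(Parcel A ∩ Parcel B) ∖ Parcel C| = 12 − 2 = 10.00.

10.00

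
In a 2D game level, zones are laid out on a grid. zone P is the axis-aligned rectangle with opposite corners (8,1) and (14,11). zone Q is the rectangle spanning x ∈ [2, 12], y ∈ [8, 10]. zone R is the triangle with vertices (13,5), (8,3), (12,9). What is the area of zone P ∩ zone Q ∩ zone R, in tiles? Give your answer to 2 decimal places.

The intersection is the polygon with vertices (12,8), (11.333,8), (12,9).
By the shoelace formula its area is 0.33.

0.33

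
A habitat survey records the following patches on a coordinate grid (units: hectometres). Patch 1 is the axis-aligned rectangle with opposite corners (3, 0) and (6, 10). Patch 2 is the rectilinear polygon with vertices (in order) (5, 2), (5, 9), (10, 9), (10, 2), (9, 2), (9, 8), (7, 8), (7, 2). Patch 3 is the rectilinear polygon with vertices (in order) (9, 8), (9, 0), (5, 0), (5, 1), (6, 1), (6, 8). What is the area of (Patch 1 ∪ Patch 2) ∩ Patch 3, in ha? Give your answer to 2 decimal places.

7.00

|Patch 1 ∪ Patch 2| = 46.
|(Patch 1 ∪ Patch 2) ∩ Patch 3| = 7.00.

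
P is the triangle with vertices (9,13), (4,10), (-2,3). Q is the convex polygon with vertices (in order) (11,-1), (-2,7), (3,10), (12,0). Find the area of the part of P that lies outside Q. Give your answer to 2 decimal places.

4.85

|P| = 8.5, |P∩Q| = 3.6536.
|P ∖ Q| = |P| − |P∩Q| = 8.5 − 3.6536 = 4.85.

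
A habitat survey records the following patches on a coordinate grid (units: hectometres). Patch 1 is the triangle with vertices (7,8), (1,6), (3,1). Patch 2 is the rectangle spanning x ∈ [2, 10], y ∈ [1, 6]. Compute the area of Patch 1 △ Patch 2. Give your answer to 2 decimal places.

35.21

|Patch 1| = 17, |Patch 2| = 40, |Patch 1∩Patch 2| = 10.8929.
|Patch 1 △ Patch 2| = |Patch 1| + |Patch 2| − 2·|Patch 1∩Patch 2| = 17 + 40 − 21.7857 = 35.21.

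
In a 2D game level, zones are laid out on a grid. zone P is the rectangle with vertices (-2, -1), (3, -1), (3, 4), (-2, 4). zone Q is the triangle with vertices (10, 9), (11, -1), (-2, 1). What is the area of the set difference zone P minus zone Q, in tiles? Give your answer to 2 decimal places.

14.83

|zone P| = 25, |zone P∩zone Q| = 10.1731.
|zone P ∖ zone Q| = |zone P| − |zone P∩zone Q| = 25 − 10.1731 = 14.83.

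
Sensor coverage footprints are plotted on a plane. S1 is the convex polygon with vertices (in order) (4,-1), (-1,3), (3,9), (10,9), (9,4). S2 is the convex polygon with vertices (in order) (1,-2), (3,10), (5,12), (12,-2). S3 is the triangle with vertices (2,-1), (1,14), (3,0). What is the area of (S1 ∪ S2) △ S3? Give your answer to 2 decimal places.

102.26

|S1 ∪ S2| = 106.6111.
|(S1 ∪ S2) ∩ S3| = 6.1747.
|(S1 ∪ S2) △ S3| = 106.6111 + 8 − 12.3494 = 102.26.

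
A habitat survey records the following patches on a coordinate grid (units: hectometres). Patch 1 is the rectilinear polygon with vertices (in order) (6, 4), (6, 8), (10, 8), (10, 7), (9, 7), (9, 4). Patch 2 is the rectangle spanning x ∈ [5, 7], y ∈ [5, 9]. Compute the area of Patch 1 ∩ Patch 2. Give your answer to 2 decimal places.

3.00

The intersection is the polygon with vertices (6,8), (7,8), (7,5), (6,5).
By the shoelace formula its area is 3.00.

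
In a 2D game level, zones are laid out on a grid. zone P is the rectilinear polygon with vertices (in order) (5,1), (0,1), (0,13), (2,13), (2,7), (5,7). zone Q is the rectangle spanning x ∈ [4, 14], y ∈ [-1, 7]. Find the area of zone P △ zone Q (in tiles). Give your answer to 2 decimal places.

|zone P| = 42, |zone Q| = 80, |zone P∩zone Q| = 6.
|zone P △ zone Q| = |zone P| + |zone Q| − 2·|zone P∩zone Q| = 42 + 80 − 12 = 110.00.

110.00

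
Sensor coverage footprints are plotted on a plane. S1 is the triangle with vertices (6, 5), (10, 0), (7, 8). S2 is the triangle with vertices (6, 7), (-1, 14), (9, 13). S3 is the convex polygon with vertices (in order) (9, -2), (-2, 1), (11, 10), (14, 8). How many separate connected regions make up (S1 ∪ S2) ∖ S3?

(S1 ∪ S2) ∖ S3 splits into 2 disjoint pieces (area 0.2163, area 31.5).

2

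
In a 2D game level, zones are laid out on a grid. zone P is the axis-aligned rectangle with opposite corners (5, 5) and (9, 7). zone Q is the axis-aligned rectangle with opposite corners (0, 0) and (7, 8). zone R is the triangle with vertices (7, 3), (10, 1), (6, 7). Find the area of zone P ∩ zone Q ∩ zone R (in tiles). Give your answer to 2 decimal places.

The intersection is the polygon with vertices (7,5), (6.5,5), (6,7), (7,5.5).
By the shoelace formula its area is 0.75.

0.75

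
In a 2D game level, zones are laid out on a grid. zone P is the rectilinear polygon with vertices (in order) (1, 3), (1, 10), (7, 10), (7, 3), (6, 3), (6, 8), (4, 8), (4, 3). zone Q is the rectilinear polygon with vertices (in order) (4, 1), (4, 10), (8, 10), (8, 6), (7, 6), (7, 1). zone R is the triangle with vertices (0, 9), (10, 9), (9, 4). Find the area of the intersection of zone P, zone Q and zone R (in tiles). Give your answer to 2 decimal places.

5.61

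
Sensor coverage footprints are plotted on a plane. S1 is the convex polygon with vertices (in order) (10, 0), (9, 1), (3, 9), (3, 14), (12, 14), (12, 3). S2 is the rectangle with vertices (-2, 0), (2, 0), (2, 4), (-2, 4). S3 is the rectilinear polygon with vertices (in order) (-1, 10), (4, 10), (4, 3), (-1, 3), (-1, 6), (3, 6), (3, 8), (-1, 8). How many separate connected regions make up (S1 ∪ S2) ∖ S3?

(S1 ∪ S2) ∖ S3 splits into 2 disjoint pieces (area 90.8333, area 13).

2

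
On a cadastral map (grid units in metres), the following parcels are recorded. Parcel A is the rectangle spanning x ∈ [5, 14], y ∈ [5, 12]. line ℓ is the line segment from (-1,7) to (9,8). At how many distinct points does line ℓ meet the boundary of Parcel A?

The segment meets the boundary at (5,7.6).

1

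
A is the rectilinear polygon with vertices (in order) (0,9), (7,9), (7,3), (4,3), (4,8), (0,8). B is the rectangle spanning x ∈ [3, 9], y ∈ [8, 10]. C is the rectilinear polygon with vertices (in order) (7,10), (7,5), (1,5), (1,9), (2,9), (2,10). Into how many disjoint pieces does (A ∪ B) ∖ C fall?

(A ∪ B) ∖ C splits into 3 disjoint pieces (area 4, area 6, area 1).

3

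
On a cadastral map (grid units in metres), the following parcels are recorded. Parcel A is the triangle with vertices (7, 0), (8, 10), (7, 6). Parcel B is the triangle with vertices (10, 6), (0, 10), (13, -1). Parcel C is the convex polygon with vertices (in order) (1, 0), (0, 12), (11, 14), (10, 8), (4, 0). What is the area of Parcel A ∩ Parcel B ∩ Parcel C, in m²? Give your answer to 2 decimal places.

1.40

The intersection is the polygon with vertices (7,4.077), (7,6), (7.273,7.091), (7.692,6.923), (7.462,4.615), (7.035,4.047).
By the shoelace formula its area is 1.40.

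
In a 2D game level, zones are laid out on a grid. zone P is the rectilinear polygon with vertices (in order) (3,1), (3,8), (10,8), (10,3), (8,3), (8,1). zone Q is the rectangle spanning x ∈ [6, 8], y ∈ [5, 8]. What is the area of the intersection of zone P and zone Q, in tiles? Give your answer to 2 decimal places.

The intersection is the polygon with vertices (8,8), (8,5), (6,5), (6,8).
By the shoelace formula its area is 6.00.

6.00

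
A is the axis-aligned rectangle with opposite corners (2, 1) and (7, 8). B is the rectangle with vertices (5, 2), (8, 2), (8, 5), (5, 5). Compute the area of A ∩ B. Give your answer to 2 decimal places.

6.00

|A∩B|: x∈[5,7], y∈[2,5] → 2·3 = 6.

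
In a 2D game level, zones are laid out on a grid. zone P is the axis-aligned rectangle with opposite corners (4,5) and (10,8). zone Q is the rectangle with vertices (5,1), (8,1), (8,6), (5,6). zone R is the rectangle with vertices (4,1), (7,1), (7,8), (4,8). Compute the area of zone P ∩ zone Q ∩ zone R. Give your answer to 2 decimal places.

The intersection is the polygon with vertices (5,6), (7,6), (7,5), (5,5).
By the shoelace formula its area is 2.00.

2.00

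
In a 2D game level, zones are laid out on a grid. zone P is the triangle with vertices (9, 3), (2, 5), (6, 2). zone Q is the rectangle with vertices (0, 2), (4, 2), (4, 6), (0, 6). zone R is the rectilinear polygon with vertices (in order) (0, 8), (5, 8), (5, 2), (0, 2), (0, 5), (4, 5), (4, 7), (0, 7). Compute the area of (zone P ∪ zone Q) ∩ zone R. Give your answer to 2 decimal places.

|zone P ∪ zone Q| = 21.5714.
|(zone P ∪ zone Q) ∩ zone R| = 13.16.

13.16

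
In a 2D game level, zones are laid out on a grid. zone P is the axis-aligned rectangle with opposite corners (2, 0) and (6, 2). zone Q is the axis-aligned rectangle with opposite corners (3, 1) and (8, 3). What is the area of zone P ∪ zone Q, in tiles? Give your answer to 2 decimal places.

By inclusion–exclusion:
Individual areas: |zone P| = 8, |zone Q| = 10.
|zone P∩zone Q|: x∈[3,6], y∈[1,2] → 3·1 = 3.
|zone P ∪ zone Q| = 18 − 3 = 15.00.

15.00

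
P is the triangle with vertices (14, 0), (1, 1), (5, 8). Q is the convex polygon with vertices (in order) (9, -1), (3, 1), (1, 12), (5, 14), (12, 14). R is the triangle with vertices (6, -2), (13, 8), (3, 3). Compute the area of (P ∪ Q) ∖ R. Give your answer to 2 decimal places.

101.81

|P ∪ Q| = 128.1768.
|(P ∪ Q) ∩ R| = 26.3694.
|(P ∪ Q) ∖ R| = 128.1768 − 26.3694 = 101.81.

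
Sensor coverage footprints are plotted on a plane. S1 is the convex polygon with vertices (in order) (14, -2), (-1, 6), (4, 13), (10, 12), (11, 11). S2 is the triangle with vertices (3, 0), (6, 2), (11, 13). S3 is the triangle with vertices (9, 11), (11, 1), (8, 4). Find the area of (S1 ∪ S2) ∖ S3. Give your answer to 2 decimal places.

|S1 ∪ S2| = 120.3863.
|(S1 ∪ S2) ∩ S3| = 12.
|(S1 ∪ S2) ∖ S3| = 120.3863 − 12 = 108.39.

108.39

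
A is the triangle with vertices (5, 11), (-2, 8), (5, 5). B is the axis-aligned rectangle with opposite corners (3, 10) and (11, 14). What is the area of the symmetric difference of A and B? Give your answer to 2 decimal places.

|A| = 21, |B| = 32, |A∩B| = 1.1429.
|A △ B| = |A| + |B| − 2·|A∩B| = 21 + 32 − 2.2857 = 50.71.

50.71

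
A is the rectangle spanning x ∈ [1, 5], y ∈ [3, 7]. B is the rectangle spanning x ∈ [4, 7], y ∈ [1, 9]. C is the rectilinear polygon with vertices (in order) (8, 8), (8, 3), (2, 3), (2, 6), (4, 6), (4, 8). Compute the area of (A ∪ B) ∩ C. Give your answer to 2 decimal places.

The region (A ∪ B) ∩ C is the polygon with vertices (4,8), (7,8), (7,3), (4,3), (2,3), (2,6), (4,6), (4,7).
By the shoelace formula its area is 21.00.

21.00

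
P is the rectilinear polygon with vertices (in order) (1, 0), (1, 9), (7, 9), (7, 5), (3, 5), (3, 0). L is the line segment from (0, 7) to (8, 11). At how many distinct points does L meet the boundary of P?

The segment meets the boundary at (4,9), (1,7.5).

2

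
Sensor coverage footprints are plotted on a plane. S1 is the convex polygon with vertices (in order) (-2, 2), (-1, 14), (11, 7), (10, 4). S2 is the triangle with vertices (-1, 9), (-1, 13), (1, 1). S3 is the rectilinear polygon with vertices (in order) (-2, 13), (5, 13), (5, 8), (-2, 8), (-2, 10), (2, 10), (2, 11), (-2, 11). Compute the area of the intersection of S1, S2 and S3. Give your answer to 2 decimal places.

1.54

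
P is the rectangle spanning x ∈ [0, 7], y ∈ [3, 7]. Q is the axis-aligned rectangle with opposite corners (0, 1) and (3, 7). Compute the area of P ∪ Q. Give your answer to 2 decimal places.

By inclusion–exclusion:
Individual areas: |P| = 28, |Q| = 18.
|P∩Q|: x∈[0,3], y∈[3,7] → 3·4 = 12.
|P ∪ Q| = 46 − 12 = 34.00.

34.00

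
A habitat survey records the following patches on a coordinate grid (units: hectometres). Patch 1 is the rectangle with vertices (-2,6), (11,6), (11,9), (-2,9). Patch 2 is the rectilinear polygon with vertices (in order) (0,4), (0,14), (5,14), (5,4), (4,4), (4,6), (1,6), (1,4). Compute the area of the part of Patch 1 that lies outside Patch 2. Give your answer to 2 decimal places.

24.00

|Patch 1| = 39, |Patch 1∩Patch 2| = 15.
|Patch 1 ∖ Patch 2| = |Patch 1| − |Patch 1∩Patch 2| = 39 − 15 = 24.00.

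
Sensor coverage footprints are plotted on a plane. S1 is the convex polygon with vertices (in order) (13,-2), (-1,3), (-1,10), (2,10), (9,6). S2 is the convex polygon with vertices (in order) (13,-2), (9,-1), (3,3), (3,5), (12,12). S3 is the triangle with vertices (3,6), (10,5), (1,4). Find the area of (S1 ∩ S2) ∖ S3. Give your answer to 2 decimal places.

40.22

|S1 ∩ S2| = 45.8638.
|(S1 ∩ S2) ∩ S3| = 5.6467.
|(S1 ∩ S2) ∖ S3| = 45.8638 − 5.6467 = 40.22.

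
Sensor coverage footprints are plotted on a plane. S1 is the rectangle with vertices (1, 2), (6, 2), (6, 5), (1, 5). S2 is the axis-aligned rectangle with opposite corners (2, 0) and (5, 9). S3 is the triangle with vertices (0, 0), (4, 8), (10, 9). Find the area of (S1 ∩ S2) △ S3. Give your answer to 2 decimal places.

|S1 ∩ S2| = 9.
|(S1 ∩ S2) ∩ S3| = 5.2778.
|(S1 ∩ S2) △ S3| = 9 + 22 − 10.5556 = 20.44.

20.44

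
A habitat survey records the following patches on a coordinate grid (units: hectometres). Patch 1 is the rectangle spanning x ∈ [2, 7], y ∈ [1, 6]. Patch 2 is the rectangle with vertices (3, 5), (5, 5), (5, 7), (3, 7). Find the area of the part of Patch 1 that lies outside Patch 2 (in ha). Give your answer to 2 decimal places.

23.00

|Patch 1∩Patch 2|: x∈[3,5], y∈[5,6] → 2·1 = 2.
|Patch 1| = 25.
|Patch 1 ∖ Patch 2| = |Patch 1| − |Patch 1∩Patch 2| = 25 − 2 = 23.00.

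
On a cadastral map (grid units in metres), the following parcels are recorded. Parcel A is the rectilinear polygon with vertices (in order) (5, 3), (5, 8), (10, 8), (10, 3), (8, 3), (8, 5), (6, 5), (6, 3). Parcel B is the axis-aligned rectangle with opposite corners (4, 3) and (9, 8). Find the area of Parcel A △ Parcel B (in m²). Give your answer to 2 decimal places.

14.00

|Parcel A| = 21, |Parcel B| = 25, |Parcel A∩Parcel B| = 16.
|Parcel A △ Parcel B| = |Parcel A| + |Parcel B| − 2·|Parcel A∩Parcel B| = 21 + 25 − 32 = 14.00.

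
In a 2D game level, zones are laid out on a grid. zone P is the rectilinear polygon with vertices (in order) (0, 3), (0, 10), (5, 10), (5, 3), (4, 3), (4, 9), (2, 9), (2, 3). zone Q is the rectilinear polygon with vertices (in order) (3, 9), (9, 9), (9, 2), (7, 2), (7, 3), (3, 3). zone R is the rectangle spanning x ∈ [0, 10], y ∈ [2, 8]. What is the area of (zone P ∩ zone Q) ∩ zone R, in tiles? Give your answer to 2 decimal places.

5.00

The region (zone P ∩ zone Q) ∩ zone R is the polygon with vertices (4,3), (4,8), (5,8), (5,3).
By the shoelace formula its area is 5.00.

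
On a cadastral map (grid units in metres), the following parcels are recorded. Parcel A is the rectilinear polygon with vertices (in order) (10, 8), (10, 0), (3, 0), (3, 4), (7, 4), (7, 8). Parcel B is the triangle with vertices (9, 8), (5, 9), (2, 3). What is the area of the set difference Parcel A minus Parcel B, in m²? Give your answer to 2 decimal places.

38.51

|Parcel A| = 40, |Parcel A∩Parcel B| = 1.4857.
|Parcel A ∖ Parcel B| = |Parcel A| − |Parcel A∩Parcel B| = 40 − 1.4857 = 38.51.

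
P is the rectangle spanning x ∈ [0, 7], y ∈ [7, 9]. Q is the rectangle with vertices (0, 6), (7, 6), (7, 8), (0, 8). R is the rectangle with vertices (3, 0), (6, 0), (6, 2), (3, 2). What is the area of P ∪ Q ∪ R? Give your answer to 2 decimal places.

By inclusion–exclusion:
Individual areas: |P| = 14, |Q| = 14, |R| = 6.
|P∩Q|: x∈[0,7], y∈[7,8] → 7·1 = 7.
|P∩R| = 0 (no overlap).
|Q∩R| = 0 (no overlap).
|P∩Q∩R| = 0.
|P ∪ Q ∪ R| = 34 − 7 + 0 = 27.00.

27.00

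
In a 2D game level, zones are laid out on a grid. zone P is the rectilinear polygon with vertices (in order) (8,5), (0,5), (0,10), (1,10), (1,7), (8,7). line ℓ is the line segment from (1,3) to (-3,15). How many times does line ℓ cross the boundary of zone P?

The segment meets the boundary at (0,6), (0.333,5).

2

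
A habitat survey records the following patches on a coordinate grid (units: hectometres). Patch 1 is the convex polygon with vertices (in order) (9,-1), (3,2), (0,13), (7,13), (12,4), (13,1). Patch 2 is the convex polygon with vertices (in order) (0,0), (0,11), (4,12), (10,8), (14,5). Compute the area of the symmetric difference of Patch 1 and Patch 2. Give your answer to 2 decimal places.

65.60

|Patch 1| = 110.5, |Patch 2| = 97, |Patch 1∩Patch 2| = 70.9489.
|Patch 1 △ Patch 2| = |Patch 1| + |Patch 2| − 2·|Patch 1∩Patch 2| = 110.5 + 97 − 141.8977 = 65.60.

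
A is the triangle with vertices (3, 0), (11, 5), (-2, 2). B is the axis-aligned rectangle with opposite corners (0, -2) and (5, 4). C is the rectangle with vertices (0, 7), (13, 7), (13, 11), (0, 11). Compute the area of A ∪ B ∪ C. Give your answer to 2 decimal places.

90.36

By inclusion–exclusion:
Individual areas: |A| = 20.5, |B| = 30, |C| = 52.
|A∩B| = 12.1423.
|A∩C| = 0.
|B∩C| = 0 (no overlap).
|A∩B∩C| = 0.
|A ∪ B ∪ C| = 102.5 − 12.1423 + 0 = 90.36.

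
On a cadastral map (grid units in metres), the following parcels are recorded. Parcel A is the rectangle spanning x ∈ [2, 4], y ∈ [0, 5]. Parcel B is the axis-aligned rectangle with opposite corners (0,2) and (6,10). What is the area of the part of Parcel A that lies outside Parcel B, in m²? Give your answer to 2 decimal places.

|Parcel A∩Parcel B|: x∈[2,4], y∈[2,5] → 2·3 = 6.
|Parcel A| = 10.
|Parcel A ∖ Parcel B| = |Parcel A| − |Parcel A∩Parcel B| = 10 − 6 = 4.00.

4.00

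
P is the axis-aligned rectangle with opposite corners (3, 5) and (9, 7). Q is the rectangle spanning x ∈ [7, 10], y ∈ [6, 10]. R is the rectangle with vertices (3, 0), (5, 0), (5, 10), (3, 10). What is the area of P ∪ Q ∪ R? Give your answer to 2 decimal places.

38.00

By inclusion–exclusion:
Individual areas: |P| = 12, |Q| = 12, |R| = 20.
|P∩Q|: x∈[7,9], y∈[6,7] → 2·1 = 2.
|P∩R|: x∈[3,5], y∈[5,7] → 2·2 = 4.
|Q∩R| = 0 (no overlap).
|P∩Q∩R| = 0.
|P ∪ Q ∪ R| = 44 − 6 + 0 = 38.00.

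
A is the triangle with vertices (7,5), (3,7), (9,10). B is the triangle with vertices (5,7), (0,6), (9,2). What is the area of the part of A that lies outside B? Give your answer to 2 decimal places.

|A| = 12, |A∩B| = 1.381.
|A ∖ B| = |A| − |A∩B| = 12 − 1.381 = 10.62.

10.62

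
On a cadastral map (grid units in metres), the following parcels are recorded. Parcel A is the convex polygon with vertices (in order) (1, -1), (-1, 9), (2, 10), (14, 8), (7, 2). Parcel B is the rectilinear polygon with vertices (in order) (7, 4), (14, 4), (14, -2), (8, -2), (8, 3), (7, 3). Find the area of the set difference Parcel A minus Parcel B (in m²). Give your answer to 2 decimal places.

88.74

|Parcel A| = 90.5, |Parcel A∩Parcel B| = 1.7619.
|Parcel A ∖ Parcel B| = |Parcel A| − |Parcel A∩Parcel B| = 90.5 − 1.7619 = 88.74.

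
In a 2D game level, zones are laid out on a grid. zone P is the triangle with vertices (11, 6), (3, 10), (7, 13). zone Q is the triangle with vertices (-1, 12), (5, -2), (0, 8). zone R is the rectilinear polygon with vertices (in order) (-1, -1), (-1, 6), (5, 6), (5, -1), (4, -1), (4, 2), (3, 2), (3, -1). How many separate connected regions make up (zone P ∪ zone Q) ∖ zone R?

(zone P ∪ zone Q) ∖ zone R splits into 4 disjoint pieces (area 20, area 0.0357, area 0.4048, area 2.7143).

4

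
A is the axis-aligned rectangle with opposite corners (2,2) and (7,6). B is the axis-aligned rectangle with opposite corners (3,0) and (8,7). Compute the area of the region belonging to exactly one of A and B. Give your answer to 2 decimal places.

23.00

|A∩B|: x∈[3,7], y∈[2,6] → 4·4 = 16.
|A △ B| = |A| + |B| − 2·|A∩B| = 20 + 35 − 32 = 23.00.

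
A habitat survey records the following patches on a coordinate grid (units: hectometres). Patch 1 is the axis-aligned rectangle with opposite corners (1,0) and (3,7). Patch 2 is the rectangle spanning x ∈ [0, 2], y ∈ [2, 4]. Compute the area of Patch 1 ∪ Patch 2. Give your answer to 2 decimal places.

16.00

By inclusion–exclusion:
Individual areas: |Patch 1| = 14, |Patch 2| = 4.
|Patch 1∩Patch 2|: x∈[1,2], y∈[2,4] → 1·2 = 2.
|Patch 1 ∪ Patch 2| = 18 − 2 = 16.00.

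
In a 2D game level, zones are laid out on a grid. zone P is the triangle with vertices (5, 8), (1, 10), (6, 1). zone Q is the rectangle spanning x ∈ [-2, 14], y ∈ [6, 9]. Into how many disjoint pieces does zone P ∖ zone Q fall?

zone P ∖ zone Q splits into 2 disjoint pieces (area 0.7222, area 5.1587).

2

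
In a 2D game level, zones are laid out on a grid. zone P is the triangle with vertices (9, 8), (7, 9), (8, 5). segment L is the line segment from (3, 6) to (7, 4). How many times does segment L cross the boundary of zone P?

0

The segment lies entirely outside zone P and never meets its boundary.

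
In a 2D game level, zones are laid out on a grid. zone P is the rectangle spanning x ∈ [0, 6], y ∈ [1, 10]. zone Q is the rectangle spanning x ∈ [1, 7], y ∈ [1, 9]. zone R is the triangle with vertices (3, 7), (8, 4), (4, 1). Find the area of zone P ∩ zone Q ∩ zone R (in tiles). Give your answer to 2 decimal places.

10.80

The intersection is the polygon with vertices (6,2.5), (4,1), (3,7), (6,5.2).
By the shoelace formula its area is 10.80.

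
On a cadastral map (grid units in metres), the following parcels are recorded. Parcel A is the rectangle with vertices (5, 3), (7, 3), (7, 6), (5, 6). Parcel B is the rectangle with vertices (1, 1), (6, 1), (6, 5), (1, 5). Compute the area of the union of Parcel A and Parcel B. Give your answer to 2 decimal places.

By inclusion–exclusion:
Individual areas: |Parcel A| = 6, |Parcel B| = 20.
|Parcel A∩Parcel B|: x∈[5,6], y∈[3,5] → 1·2 = 2.
|Parcel A ∪ Parcel B| = 26 − 2 = 24.00.

24.00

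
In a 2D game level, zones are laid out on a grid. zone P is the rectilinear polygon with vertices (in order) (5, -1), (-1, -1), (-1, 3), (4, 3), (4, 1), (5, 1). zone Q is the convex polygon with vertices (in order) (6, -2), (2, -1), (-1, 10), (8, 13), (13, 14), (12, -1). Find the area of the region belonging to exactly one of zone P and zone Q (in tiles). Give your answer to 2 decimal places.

|zone P| = 22, |zone Q| = 166, |zone P∩zone Q| = 12.1818.
|zone P △ zone Q| = |zone P| + |zone Q| − 2·|zone P∩zone Q| = 22 + 166 − 24.3636 = 163.64.

163.64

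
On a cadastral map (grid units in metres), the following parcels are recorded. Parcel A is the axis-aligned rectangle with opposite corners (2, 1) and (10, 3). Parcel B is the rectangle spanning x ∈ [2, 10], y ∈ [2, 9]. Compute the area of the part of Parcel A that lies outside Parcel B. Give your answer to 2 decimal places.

|Parcel A∩Parcel B|: x∈[2,10], y∈[2,3] → 8·1 = 8.
|Parcel A| = 16.
|Parcel A ∖ Parcel B| = |Parcel A| − |Parcel A∩Parcel B| = 16 − 8 = 8.00.

8.00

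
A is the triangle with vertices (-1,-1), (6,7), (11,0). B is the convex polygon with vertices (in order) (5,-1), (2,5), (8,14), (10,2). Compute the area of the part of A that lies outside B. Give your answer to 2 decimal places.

16.50

|A| = 44.5, |A∩B| = 27.9972.
|A ∖ B| = |A| − |A∩B| = 44.5 − 27.9972 = 16.50.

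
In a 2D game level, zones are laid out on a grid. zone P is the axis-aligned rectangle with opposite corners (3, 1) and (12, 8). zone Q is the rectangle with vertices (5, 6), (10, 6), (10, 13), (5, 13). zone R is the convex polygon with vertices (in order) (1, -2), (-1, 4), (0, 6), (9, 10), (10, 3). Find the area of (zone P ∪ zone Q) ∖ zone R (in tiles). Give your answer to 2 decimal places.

40.16

|zone P ∪ zone Q| = 88.
|(zone P ∪ zone Q) ∩ zone R| = 47.8444.
|(zone P ∪ zone Q) ∖ zone R| = 88 − 47.8444 = 40.16.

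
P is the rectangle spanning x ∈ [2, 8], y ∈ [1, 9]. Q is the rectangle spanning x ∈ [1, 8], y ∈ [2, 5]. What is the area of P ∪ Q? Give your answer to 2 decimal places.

51.00

By inclusion–exclusion:
Individual areas: |P| = 48, |Q| = 21.
|P∩Q|: x∈[2,8], y∈[2,5] → 6·3 = 18.
|P ∪ Q| = 69 − 18 = 51.00.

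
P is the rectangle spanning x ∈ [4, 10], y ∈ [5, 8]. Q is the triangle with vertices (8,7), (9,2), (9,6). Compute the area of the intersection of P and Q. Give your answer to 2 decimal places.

The intersection is the polygon with vertices (8.4,5), (8,7), (9,6), (9,5).
By the shoelace formula its area is 1.10.

1.10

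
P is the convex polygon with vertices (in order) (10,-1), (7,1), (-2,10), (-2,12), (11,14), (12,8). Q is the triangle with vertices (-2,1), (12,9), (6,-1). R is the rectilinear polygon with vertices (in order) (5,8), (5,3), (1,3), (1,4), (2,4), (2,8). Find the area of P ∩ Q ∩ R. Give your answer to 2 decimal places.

The intersection is the polygon with vertices (3.727,4.273), (5,5), (5,3).
By the shoelace formula its area is 1.27.

1.27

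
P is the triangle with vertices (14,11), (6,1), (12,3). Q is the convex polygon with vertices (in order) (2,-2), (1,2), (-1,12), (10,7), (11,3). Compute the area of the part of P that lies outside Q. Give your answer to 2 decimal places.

12.51

|P| = 22, |P∩Q| = 9.4881.
|P ∖ Q| = |P| − |P∩Q| = 22 − 9.4881 = 12.51.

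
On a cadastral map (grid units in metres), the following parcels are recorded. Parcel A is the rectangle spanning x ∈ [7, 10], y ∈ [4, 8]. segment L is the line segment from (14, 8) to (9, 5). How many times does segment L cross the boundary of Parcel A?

1

The segment meets the boundary at (10,5.6).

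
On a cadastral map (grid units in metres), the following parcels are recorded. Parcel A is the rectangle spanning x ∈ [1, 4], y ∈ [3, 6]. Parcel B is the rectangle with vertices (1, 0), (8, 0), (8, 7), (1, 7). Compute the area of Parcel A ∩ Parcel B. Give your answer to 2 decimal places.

9.00

|Parcel A∩Parcel B|: x∈[1,4], y∈[3,6] → 3·3 = 9.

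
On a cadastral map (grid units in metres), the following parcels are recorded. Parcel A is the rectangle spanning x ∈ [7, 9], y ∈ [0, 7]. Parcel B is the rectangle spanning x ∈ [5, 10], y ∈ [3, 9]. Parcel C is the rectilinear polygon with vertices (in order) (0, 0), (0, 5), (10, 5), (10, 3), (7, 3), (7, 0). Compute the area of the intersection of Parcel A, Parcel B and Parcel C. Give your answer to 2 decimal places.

The intersection is the polygon with vertices (9,3), (7,3), (7,5), (9,5).
By the shoelace formula its area is 4.00.

4.00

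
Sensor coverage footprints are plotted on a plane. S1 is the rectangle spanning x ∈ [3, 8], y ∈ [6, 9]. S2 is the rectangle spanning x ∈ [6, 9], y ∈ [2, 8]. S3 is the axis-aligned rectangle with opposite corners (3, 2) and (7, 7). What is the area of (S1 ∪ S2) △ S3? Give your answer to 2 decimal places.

33.00

|S1 ∪ S2| = 29.
|(S1 ∪ S2) ∩ S3| = 8.
|(S1 ∪ S2) △ S3| = 29 + 20 − 16 = 33.00.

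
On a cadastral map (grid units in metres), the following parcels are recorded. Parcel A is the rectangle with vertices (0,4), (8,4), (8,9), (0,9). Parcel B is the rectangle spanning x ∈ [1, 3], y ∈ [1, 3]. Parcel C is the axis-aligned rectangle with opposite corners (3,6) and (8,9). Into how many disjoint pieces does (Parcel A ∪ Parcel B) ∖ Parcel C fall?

(Parcel A ∪ Parcel B) ∖ Parcel C splits into 2 disjoint pieces (area 25, area 4).

2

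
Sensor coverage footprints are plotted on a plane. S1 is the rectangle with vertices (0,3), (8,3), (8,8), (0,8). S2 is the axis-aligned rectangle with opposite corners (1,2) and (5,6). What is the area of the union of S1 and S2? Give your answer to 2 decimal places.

44.00

By inclusion–exclusion:
Individual areas: |S1| = 40, |S2| = 16.
|S1∩S2|: x∈[1,5], y∈[3,6] → 4·3 = 12.
|S1 ∪ S2| = 56 − 12 = 44.00.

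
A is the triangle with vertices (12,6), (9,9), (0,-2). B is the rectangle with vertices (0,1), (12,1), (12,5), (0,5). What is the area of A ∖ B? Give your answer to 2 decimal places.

16.36

|A| = 30, |A∩B| = 13.6364.
|A ∖ B| = |A| − |A∩B| = 30 − 13.6364 = 16.36.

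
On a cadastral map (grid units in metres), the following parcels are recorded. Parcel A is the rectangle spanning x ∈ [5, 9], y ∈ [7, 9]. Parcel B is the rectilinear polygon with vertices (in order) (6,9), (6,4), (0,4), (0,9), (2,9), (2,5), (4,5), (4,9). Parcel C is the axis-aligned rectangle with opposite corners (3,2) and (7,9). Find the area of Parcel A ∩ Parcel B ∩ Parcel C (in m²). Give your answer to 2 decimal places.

2.00

The intersection is the polygon with vertices (6,7), (5,7), (5,9), (6,9).
By the shoelace formula its area is 2.00.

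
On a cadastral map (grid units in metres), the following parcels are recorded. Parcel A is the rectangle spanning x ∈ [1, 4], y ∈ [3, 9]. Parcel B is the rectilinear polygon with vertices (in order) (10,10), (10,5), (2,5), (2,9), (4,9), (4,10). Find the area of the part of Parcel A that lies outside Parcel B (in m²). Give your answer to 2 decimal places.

10.00

|Parcel A| = 18, |Parcel A∩Parcel B| = 8.
|Parcel A ∖ Parcel B| = |Parcel A| − |Parcel A∩Parcel B| = 18 − 8 = 10.00.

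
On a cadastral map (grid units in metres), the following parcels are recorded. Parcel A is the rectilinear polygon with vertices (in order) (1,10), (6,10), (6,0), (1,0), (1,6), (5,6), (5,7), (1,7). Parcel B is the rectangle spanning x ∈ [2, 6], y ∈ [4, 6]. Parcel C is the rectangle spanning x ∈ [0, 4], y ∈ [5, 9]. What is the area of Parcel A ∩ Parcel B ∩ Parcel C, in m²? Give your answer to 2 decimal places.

The intersection is the polygon with vertices (2,6), (4,6), (4,5), (2,5).
By the shoelace formula its area is 2.00.

2.00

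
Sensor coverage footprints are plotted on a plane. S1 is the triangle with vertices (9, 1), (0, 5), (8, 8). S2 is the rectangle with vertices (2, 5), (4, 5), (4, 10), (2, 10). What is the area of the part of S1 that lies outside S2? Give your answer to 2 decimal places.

27.25

|S1| = 29.5, |S1∩S2| = 2.25.
|S1 ∖ S2| = |S1| − |S1∩S2| = 29.5 − 2.25 = 27.25.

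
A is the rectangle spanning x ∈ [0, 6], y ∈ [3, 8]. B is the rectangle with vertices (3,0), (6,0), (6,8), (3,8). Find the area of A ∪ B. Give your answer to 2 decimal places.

By inclusion–exclusion:
Individual areas: |A| = 30, |B| = 24.
|A∩B|: x∈[3,6], y∈[3,8] → 3·5 = 15.
|A ∪ B| = 54 − 15 = 39.00.

39.00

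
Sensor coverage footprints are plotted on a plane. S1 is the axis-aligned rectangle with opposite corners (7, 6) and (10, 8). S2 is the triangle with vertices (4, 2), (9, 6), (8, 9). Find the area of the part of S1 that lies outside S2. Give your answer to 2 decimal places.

|S1| = 6, |S1∩S2| = 3.1726.
|S1 ∖ S2| = |S1| − |S1∩S2| = 6 − 3.1726 = 2.83.

2.83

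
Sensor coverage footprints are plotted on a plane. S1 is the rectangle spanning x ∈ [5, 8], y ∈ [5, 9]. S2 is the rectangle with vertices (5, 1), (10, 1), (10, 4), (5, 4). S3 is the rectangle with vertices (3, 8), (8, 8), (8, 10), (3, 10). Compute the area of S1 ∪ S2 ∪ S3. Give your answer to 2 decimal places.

34.00

By inclusion–exclusion:
Individual areas: |S1| = 12, |S2| = 15, |S3| = 10.
|S1∩S2| = 0 (no overlap).
|S1∩S3|: x∈[5,8], y∈[8,9] → 3·1 = 3.
|S2∩S3| = 0 (no overlap).
|S1∩S2∩S3| = 0.
|S1 ∪ S2 ∪ S3| = 37 − 3 + 0 = 34.00.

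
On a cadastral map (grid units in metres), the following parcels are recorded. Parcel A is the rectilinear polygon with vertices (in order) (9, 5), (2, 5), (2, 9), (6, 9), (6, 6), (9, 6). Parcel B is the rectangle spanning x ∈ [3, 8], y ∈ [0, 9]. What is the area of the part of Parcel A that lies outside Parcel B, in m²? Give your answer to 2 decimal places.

|Parcel A| = 19, |Parcel A∩Parcel B| = 14.
|Parcel A ∖ Parcel B| = |Parcel A| − |Parcel A∩Parcel B| = 19 − 14 = 5.00.

5.00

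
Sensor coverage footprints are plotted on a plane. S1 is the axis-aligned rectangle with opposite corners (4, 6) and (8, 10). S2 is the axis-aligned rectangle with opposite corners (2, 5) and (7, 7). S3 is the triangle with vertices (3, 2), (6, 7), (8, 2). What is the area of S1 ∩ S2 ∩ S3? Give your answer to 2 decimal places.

The intersection is the polygon with vertices (5.4,6), (6,7), (6.4,6).
By the shoelace formula its area is 0.50.

0.50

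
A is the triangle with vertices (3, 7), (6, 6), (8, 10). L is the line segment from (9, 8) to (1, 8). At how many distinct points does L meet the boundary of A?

The segment meets the boundary at (4.667,8), (7,8).

2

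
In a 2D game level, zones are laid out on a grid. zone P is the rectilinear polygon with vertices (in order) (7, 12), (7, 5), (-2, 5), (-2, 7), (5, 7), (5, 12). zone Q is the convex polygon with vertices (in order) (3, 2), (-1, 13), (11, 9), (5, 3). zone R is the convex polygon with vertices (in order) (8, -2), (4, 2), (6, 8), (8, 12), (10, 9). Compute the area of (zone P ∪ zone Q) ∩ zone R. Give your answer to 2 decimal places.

18.12

The region (zone P ∪ zone Q) ∩ zone R is the polygon with vertices (9.714,9.429), (10,9), (9.778,7.778), (7,5), (5,3), (4.2,2.6), (6,8), (7.143,10.286).
By the shoelace formula its area is 18.12.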